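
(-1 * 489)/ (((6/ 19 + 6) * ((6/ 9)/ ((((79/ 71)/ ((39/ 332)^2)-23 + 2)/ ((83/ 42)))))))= -27922053383/ 7967336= -3504.57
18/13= 1.38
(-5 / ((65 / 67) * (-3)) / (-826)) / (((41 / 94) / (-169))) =40937 / 50799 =0.81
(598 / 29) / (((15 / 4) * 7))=2392 / 3045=0.79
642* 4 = 2568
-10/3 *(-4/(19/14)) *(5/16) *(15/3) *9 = 2625/19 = 138.16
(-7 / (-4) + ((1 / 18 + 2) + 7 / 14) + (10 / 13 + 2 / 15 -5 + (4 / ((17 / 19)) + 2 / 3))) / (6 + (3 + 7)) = 212639 / 636480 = 0.33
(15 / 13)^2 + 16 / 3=6.66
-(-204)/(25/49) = 9996/25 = 399.84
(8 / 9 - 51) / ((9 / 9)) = -50.11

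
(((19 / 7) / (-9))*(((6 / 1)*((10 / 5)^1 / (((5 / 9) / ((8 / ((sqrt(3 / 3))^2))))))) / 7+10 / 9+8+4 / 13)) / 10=-1326751 / 1289925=-1.03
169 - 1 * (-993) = 1162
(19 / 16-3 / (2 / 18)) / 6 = -413 / 96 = -4.30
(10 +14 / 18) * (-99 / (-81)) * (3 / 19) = 1067 / 513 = 2.08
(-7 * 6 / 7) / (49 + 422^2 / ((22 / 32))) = -22 / 949961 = -0.00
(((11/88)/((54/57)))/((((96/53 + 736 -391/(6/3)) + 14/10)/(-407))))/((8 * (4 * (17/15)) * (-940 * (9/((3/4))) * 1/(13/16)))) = 2421835/12345843843072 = 0.00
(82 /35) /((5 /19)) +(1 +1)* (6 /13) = 9.83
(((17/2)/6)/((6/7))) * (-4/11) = -0.60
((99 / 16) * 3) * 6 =891 / 8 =111.38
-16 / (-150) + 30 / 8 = 1157 / 300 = 3.86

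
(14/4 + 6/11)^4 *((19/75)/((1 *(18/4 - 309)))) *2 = -1192102579/2674910700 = -0.45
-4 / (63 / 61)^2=-14884 / 3969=-3.75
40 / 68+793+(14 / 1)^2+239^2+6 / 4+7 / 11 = 21734159 / 374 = 58112.72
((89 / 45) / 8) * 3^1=89 / 120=0.74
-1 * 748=-748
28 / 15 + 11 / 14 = 557 / 210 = 2.65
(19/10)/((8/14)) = 133/40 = 3.32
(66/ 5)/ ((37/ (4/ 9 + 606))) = 120076/ 555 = 216.35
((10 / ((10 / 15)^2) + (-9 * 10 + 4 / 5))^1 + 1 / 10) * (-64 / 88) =48.44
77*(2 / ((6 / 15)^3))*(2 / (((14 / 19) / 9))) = 235125 / 4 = 58781.25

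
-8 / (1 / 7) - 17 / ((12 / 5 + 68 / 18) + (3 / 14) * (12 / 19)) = -2217649 / 37784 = -58.69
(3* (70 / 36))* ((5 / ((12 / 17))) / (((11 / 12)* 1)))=2975 / 66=45.08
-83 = -83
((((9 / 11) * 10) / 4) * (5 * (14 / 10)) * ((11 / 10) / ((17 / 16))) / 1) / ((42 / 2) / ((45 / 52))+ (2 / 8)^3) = 241920 / 396287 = 0.61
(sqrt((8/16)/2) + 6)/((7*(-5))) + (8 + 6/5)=631/70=9.01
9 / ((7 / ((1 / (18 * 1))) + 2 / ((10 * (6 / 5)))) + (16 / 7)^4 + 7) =129654 / 2311615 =0.06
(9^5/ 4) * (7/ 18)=5740.88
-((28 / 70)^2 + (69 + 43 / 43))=-1754 / 25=-70.16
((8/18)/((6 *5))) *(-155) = -62/27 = -2.30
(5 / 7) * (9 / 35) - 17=-16.82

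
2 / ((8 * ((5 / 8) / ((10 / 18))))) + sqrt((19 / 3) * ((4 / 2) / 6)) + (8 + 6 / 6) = sqrt(19) / 3 + 83 / 9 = 10.68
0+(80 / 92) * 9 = 180 / 23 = 7.83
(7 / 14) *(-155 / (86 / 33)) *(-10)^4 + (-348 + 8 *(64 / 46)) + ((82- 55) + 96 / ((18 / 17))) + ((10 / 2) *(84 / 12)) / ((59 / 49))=-52091196220 / 175053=-297573.86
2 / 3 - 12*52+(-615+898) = -1021 / 3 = -340.33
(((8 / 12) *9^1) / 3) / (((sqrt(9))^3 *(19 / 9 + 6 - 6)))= 2 / 57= 0.04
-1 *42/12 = -7/2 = -3.50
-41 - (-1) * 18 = -23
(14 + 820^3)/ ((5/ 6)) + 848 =3308212324/ 5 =661642464.80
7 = 7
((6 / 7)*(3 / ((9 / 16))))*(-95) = -3040 / 7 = -434.29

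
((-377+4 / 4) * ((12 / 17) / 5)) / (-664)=0.08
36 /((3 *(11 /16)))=192 /11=17.45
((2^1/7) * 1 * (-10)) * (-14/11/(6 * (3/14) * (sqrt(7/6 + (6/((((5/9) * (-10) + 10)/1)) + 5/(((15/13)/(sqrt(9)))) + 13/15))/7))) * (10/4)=9800 * sqrt(14745)/97317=12.23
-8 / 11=-0.73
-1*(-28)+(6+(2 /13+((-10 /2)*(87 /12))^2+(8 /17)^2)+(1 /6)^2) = 729530665 /541008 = 1348.47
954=954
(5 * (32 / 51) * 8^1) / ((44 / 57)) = 32.51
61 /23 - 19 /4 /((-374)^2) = 34129307 /12868592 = 2.65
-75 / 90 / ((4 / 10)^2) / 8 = -125 / 192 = -0.65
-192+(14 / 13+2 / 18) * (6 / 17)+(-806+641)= -236413 / 663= -356.58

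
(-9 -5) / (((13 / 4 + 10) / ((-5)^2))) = -1400 / 53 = -26.42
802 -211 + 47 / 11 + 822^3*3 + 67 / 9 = 164957497325 / 99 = 1666237346.72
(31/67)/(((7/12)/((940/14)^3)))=38622156000/160867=240087.50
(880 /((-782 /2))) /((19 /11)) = -9680 /7429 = -1.30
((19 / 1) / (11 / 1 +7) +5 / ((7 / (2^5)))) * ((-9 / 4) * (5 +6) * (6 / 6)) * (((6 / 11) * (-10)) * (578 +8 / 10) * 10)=130794330 / 7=18684904.29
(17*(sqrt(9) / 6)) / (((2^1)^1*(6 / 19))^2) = 21.31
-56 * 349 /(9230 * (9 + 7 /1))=-2443 /18460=-0.13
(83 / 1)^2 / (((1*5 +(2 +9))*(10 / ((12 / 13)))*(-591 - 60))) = -6889 / 112840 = -0.06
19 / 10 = 1.90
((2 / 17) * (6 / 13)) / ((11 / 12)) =144 / 2431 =0.06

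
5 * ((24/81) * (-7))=-280/27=-10.37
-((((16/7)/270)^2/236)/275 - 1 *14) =202850628734/14489330625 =14.00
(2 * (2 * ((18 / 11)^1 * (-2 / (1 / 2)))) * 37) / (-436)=2664 / 1199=2.22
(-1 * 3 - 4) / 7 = -1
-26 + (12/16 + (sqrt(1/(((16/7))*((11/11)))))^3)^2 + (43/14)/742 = -269651821/10637312 + 21*sqrt(7)/128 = -24.92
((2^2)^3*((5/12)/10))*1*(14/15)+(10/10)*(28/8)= 539/90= 5.99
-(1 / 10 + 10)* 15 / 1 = -303 / 2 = -151.50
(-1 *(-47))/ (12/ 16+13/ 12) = 282/ 11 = 25.64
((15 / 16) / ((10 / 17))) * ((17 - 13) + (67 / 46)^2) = 660603 / 67712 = 9.76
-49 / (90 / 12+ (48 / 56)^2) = -4802 / 807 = -5.95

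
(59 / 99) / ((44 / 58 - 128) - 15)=-1711 / 408375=-0.00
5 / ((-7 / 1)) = -5 / 7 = -0.71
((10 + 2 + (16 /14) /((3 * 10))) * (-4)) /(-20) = 2.41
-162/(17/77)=-12474/17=-733.76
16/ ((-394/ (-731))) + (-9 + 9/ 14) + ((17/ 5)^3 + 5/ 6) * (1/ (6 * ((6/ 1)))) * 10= 120923087/ 3723300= 32.48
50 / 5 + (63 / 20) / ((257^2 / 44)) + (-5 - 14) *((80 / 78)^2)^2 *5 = -72673957554937 / 764002323045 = -95.12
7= 7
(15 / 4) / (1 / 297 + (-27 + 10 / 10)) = -4455 / 30884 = -0.14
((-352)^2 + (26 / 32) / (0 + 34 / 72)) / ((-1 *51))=-2429.52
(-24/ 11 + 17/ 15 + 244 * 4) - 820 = 25567/ 165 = 154.95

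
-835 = -835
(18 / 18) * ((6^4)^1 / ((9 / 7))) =1008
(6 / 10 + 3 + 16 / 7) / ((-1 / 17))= -3502 / 35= -100.06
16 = 16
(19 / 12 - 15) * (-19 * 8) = 6118 / 3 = 2039.33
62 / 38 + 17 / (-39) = 886 / 741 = 1.20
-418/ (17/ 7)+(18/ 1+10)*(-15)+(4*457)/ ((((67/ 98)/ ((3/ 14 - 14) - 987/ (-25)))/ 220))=86072300034/ 5695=15113661.11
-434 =-434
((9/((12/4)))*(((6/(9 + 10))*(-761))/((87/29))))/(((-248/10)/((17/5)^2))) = 659787/5890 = 112.02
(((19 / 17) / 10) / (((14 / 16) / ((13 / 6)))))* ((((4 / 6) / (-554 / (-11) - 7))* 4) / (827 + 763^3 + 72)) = 21736 / 567312498146205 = 0.00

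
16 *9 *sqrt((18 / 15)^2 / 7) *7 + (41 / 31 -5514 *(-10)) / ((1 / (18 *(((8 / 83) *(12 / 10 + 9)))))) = 864 *sqrt(7) / 5 + 12553694064 / 12865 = 976259.29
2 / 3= 0.67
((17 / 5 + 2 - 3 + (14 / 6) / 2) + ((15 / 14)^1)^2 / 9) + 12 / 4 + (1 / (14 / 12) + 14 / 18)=73463 / 8820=8.33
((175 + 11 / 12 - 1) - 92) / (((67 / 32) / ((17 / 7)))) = 135320 / 1407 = 96.18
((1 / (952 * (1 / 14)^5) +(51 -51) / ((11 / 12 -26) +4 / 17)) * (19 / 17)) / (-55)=-182476 / 15895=-11.48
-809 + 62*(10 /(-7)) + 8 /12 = -18835 /21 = -896.90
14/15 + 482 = 7244/15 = 482.93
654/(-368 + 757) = 654/389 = 1.68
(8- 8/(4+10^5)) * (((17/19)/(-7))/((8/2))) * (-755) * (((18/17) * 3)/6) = 679520385/6650266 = 102.18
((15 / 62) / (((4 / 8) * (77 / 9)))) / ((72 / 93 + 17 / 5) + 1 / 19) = 12825 / 958496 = 0.01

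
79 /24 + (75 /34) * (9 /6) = 2693 /408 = 6.60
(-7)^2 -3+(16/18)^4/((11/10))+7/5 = 17309327/360855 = 47.97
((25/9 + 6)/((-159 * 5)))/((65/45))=-0.01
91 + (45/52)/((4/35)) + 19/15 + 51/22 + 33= 4638587/34320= 135.16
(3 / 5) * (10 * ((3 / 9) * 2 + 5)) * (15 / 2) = 255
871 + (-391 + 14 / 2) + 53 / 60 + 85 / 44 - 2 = 160979 / 330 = 487.82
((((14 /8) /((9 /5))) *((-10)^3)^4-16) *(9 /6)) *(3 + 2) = 21874999999640 /3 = 7291666666546.67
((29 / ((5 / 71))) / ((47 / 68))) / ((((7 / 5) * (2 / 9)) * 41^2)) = 630054 / 553049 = 1.14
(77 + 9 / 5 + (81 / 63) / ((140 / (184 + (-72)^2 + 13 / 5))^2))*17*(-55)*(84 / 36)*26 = -16433648685311 / 147000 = -111793528.47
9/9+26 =27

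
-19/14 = -1.36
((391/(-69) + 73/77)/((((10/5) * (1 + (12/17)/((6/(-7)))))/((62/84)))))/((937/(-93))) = 8903665/9090774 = 0.98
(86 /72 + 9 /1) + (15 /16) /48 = 23533 /2304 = 10.21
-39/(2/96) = -1872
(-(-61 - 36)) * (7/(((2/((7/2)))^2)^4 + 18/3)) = 3914299879/34654342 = 112.95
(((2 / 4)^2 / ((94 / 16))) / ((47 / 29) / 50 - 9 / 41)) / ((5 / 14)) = -47560 / 74683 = -0.64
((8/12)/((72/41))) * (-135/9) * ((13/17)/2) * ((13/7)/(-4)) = 34645/34272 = 1.01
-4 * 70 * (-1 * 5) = 1400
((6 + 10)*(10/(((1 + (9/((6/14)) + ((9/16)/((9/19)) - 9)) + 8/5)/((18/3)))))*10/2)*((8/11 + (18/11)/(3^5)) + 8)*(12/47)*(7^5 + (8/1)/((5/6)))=475204198400/41679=11401525.91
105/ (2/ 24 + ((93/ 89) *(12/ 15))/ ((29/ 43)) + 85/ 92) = 186993450/ 4001243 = 46.73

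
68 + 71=139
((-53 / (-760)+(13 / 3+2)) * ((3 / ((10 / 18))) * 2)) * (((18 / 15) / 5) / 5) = 394173 / 118750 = 3.32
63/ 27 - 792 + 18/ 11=-26005/ 33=-788.03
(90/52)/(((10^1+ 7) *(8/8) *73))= 45/32266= 0.00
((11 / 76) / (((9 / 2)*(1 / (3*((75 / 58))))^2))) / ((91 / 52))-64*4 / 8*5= -159.72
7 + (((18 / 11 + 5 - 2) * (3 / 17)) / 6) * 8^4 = 6221 / 11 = 565.55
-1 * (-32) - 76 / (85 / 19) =15.01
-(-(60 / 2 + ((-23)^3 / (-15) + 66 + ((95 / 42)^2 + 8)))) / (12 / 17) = 137982217 / 105840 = 1303.69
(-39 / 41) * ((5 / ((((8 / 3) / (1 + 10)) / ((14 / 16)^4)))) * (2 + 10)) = -46351305 / 335872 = -138.00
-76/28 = -2.71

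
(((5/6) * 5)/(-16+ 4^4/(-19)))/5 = -19/672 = -0.03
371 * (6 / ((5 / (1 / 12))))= 371 / 10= 37.10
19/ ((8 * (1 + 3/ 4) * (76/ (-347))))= -347/ 56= -6.20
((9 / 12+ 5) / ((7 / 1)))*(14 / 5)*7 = 161 / 10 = 16.10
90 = 90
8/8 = 1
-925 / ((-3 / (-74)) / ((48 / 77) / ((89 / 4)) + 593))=-13530922.59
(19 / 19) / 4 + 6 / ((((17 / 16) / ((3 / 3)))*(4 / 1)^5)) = 139 / 544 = 0.26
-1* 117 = -117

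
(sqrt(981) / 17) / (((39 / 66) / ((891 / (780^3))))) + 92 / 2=1089 * sqrt(109) / 1942148000 + 46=46.00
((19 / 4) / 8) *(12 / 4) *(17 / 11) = 969 / 352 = 2.75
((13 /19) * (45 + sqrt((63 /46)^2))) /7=27729 /6118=4.53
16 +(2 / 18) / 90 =12961 / 810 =16.00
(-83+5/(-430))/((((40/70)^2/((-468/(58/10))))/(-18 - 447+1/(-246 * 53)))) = -413553856010295/43355696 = -9538628.00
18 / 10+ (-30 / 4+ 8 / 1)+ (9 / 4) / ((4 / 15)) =859 / 80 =10.74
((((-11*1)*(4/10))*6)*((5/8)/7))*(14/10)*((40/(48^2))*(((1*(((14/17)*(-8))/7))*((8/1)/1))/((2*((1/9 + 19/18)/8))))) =176/119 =1.48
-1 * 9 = -9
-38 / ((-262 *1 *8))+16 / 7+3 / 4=22403 / 7336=3.05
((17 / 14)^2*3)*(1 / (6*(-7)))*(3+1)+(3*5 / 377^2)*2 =-0.42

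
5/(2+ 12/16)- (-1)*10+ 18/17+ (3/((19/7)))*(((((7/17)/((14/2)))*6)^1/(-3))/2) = 45521/3553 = 12.81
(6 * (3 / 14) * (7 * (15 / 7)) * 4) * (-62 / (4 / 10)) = -11957.14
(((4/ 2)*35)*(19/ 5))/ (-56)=-19/ 4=-4.75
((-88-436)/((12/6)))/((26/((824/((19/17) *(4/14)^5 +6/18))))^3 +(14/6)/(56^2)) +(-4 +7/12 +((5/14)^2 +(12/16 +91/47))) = -159448339592324872812785237104519/453534546179556865003735860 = -351568.23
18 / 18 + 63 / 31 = 94 / 31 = 3.03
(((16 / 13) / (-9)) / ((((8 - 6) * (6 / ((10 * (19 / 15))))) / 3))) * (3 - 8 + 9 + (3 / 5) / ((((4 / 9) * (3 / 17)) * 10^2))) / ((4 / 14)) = -1084349 / 175500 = -6.18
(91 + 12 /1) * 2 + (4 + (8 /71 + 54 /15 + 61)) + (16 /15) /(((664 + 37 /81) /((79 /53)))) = 274.72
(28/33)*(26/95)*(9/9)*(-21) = -4.88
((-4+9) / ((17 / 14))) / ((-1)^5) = -70 / 17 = -4.12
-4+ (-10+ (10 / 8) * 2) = -11.50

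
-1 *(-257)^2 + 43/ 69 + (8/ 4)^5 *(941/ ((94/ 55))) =-157057366/ 3243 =-48429.65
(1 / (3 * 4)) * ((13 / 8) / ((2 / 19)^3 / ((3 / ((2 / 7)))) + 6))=624169 / 27656000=0.02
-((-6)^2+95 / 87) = -3227 / 87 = -37.09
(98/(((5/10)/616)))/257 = 120736/257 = 469.79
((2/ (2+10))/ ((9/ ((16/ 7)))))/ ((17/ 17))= 8/ 189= 0.04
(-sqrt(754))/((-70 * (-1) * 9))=-sqrt(754)/630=-0.04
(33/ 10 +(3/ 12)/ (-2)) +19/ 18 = 1523/ 360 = 4.23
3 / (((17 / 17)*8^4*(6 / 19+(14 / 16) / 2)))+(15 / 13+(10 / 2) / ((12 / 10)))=12166703 / 2286336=5.32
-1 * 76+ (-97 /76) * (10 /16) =-46693 /608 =-76.80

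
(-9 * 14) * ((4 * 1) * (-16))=8064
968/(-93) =-968/93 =-10.41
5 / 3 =1.67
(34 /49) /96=17 /2352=0.01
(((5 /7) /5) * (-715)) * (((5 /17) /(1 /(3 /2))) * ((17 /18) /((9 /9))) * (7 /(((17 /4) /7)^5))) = -15381766400 /4259571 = -3611.11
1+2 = 3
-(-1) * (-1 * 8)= -8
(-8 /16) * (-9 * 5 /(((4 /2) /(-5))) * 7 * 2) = -1575 /2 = -787.50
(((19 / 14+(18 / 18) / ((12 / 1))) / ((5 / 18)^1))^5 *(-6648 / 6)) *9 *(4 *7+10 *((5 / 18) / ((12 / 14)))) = -140251876981205517 / 120050000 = -1168278858.65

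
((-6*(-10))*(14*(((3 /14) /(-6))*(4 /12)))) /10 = -1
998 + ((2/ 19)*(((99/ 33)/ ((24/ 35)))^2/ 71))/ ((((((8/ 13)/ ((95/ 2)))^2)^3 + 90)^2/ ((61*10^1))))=998.00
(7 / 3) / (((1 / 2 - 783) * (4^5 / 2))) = -7 / 1201920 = -0.00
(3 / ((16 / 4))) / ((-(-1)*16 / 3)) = 0.14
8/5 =1.60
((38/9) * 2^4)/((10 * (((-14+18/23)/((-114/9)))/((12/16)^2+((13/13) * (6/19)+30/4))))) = 6509/120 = 54.24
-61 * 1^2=-61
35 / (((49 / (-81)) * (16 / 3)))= -1215 / 112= -10.85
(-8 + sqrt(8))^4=715.30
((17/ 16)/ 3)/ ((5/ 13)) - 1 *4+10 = 1661/ 240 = 6.92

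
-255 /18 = -85 /6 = -14.17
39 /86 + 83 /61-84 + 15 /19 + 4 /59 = -478274381 /5880766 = -81.33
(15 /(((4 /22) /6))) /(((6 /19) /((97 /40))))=3801.19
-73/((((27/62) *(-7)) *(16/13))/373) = 10973287/1512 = 7257.46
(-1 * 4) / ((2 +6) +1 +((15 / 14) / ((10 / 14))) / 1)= -8 / 21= -0.38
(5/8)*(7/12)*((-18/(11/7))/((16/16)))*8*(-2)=735/11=66.82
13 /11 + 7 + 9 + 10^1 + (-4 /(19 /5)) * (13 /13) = 5461 /209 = 26.13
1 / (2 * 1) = 1 / 2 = 0.50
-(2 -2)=0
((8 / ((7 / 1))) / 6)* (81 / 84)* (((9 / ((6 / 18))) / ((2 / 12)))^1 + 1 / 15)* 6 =43758 / 245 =178.60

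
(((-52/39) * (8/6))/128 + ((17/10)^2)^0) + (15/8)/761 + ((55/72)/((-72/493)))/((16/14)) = -113241989/31560192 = -3.59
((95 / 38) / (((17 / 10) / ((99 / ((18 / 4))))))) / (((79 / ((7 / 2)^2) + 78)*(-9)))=-13475 / 316557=-0.04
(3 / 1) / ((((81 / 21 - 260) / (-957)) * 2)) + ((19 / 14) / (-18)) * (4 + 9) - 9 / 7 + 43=1903397 / 41076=46.34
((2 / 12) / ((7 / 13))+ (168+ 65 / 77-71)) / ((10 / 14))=45347 / 330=137.42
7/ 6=1.17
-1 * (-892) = 892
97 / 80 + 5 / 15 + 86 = 21011 / 240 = 87.55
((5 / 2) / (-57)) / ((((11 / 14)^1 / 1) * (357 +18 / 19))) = -35 / 224433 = -0.00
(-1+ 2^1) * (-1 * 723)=-723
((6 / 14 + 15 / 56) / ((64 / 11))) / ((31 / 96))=1287 / 3472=0.37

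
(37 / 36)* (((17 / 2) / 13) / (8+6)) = 629 / 13104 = 0.05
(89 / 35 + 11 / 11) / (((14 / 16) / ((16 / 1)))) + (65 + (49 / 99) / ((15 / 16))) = 130.31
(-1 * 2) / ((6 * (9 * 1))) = -1 / 27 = -0.04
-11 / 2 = -5.50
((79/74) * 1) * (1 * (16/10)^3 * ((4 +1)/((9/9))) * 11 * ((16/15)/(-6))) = -42.76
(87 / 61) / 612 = 29 / 12444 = 0.00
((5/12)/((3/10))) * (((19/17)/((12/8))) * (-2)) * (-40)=38000/459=82.79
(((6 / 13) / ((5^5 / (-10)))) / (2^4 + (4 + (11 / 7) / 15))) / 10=-126 / 17151875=-0.00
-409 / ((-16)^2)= -409 / 256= -1.60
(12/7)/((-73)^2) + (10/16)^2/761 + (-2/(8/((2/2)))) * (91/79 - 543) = 19442661891185/143527619648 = 135.46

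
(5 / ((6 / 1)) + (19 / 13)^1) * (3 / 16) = 179 / 416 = 0.43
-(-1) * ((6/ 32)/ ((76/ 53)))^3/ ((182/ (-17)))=-68334543/ 327244316672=-0.00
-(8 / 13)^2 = -64 / 169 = -0.38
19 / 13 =1.46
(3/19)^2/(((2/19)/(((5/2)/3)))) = 15/76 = 0.20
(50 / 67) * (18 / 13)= 900 / 871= 1.03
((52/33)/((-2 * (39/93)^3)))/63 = -59582/351351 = -0.17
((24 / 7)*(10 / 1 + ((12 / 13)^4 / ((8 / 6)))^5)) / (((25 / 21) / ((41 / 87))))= 187904056454313492914729328 / 13778598736788579593130725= 13.64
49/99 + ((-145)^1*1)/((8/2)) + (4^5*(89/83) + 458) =49968203/32868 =1520.27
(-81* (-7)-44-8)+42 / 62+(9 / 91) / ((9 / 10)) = 1455036 / 2821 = 515.79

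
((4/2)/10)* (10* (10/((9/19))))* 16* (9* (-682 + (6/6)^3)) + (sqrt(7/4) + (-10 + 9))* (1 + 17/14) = -57966751/14 + 31* sqrt(7)/28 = -4140479.29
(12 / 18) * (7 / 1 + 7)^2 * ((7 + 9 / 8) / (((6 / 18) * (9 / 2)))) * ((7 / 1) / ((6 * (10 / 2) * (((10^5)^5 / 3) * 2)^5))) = 40131 / 3200000000000000000000000000000000000000000000000000000000000000000000000000000000000000000000000000000000000000000000000000000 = 0.00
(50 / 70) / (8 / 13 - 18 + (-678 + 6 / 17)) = -1105 / 1075214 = -0.00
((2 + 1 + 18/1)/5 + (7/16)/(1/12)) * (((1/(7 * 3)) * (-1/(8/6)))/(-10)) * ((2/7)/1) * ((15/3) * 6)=81/280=0.29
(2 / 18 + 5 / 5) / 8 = 5 / 36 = 0.14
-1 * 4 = -4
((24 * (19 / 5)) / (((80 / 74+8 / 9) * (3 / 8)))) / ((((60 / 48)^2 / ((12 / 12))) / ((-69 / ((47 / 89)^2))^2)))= 120958395269128128 / 25008365125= 4836717.42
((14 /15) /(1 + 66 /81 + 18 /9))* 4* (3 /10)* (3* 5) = 2268 /515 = 4.40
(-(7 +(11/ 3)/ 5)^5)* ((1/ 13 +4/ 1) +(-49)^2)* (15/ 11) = -8107318798336/ 89375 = -90711259.28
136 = 136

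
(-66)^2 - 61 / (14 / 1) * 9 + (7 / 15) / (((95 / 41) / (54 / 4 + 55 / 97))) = 4319.62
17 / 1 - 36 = -19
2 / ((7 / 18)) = 36 / 7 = 5.14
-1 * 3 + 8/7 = -13/7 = -1.86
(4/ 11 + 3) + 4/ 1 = 7.36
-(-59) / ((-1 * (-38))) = 59 / 38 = 1.55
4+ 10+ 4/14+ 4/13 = 1328/91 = 14.59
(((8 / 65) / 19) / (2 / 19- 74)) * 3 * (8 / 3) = -16 / 22815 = -0.00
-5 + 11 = 6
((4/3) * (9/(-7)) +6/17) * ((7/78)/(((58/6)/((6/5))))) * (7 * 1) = -3402/32045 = -0.11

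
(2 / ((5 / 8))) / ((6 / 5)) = 8 / 3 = 2.67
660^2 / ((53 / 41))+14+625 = 17893467 / 53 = 337612.58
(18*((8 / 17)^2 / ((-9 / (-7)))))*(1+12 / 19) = 27776 / 5491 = 5.06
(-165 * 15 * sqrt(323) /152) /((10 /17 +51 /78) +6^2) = -60775 * sqrt(323) /139004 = -7.86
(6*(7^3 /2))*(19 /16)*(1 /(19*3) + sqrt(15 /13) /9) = 343 /16 + 6517*sqrt(195) /624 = 167.28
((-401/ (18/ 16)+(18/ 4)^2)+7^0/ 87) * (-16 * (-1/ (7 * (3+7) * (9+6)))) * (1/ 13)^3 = -0.00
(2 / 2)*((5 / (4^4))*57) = 285 / 256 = 1.11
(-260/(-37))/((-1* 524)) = -65/4847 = -0.01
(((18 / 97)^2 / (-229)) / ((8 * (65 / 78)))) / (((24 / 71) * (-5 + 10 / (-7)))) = 4473 / 430932200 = 0.00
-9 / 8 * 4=-9 / 2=-4.50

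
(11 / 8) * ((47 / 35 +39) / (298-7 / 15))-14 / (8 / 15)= -3257007 / 124964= -26.06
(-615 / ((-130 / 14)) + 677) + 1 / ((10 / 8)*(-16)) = 193227 / 260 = 743.18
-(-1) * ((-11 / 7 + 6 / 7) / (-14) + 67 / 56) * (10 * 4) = 2445 / 49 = 49.90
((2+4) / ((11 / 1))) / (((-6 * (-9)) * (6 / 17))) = 0.03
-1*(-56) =56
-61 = -61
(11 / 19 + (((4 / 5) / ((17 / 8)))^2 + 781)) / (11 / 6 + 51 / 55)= 7082506596 / 25011505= 283.17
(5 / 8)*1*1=5 / 8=0.62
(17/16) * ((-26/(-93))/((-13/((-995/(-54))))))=-16915/40176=-0.42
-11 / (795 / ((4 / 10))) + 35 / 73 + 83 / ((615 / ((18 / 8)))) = 0.78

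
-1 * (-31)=31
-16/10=-8/5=-1.60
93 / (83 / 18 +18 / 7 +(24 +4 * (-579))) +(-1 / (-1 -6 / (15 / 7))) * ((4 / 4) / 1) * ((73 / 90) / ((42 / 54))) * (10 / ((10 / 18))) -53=-1841732198 / 38288971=-48.10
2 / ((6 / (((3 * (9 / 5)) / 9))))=1 / 5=0.20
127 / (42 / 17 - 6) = -2159 / 60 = -35.98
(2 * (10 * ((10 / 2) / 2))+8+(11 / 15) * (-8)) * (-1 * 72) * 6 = -112608 / 5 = -22521.60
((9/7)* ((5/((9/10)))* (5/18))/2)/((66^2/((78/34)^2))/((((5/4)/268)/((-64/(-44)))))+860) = 105625/27572773032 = 0.00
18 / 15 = 6 / 5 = 1.20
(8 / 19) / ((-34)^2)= 2 / 5491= 0.00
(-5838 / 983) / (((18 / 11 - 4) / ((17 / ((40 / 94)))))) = 25655091 / 255580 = 100.38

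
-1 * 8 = -8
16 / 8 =2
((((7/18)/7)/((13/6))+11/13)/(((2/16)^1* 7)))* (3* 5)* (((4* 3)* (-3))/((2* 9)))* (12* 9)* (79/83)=-23207040/7553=-3072.56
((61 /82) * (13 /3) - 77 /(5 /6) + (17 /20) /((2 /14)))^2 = 41917239169 /6051600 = 6926.64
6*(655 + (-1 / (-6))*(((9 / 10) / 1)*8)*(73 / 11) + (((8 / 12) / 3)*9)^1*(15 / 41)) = 8979798 / 2255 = 3982.17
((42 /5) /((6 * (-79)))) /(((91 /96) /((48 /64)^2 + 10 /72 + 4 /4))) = -98 /3081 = -0.03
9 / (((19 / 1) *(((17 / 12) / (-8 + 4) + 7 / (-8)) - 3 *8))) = -432 / 23009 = -0.02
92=92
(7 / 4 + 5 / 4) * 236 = 708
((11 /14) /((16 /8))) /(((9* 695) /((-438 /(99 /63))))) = -73 /4170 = -0.02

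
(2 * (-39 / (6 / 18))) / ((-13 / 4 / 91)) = 6552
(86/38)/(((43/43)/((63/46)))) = 2709/874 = 3.10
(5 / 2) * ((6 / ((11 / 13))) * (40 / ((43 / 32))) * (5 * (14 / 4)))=4368000 / 473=9234.67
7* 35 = 245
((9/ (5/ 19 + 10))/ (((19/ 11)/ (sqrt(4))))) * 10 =132/ 13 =10.15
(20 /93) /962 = 10 /44733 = 0.00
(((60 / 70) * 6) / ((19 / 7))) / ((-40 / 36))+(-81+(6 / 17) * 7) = -129579 / 1615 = -80.23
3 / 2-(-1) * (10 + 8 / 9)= 223 / 18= 12.39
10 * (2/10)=2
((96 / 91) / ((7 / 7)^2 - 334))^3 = -32768 / 1030607060301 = -0.00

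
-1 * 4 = -4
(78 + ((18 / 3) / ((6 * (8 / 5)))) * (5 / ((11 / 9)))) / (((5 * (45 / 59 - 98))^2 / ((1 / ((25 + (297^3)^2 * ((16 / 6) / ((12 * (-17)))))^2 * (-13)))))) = -7131597801 / 21897175399626512387915364048507120124600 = -0.00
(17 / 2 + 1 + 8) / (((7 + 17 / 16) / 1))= 280 / 129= 2.17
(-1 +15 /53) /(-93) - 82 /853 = -371764 /4204437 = -0.09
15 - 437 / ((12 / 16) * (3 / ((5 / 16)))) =-1645 / 36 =-45.69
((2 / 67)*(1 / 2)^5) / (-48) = -1 / 51456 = -0.00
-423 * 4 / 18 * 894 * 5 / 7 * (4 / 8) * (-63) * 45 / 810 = 105045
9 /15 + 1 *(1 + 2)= 18 /5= 3.60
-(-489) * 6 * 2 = 5868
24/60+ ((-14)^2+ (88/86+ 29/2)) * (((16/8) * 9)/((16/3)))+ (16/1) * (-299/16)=1428601/3440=415.29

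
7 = 7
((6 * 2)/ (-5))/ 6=-2/ 5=-0.40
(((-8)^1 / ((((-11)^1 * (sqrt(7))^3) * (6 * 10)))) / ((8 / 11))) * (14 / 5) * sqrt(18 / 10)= 0.00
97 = 97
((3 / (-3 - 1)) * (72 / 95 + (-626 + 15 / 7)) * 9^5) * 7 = 73402808067 / 380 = 193165284.39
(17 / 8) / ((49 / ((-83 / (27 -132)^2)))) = -1411 / 4321800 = -0.00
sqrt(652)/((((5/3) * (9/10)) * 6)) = 2 * sqrt(163)/9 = 2.84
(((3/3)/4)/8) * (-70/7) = -5/16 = -0.31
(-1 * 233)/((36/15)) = -1165/12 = -97.08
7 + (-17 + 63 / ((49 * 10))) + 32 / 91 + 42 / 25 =-35671 / 4550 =-7.84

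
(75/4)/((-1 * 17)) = -75/68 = -1.10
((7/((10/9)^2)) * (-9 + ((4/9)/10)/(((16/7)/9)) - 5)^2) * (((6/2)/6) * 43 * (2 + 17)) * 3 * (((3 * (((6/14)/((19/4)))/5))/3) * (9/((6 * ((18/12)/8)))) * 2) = 9586194723/25000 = 383447.79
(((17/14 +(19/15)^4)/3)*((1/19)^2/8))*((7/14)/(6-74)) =-2685119/835122960000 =-0.00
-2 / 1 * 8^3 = -1024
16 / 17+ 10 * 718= 122076 / 17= 7180.94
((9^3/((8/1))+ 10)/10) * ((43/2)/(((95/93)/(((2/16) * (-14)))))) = -22646337/60800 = -372.47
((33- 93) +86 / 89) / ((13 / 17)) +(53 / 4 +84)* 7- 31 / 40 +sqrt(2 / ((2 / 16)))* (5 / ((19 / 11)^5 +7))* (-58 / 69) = 108242228733373 / 179796689280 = 602.03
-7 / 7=-1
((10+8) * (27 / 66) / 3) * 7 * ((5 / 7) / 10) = 27 / 22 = 1.23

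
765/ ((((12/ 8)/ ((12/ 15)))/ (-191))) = -77928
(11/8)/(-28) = -11/224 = -0.05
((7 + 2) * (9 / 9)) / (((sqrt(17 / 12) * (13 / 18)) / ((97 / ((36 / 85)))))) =4365 * sqrt(51) / 13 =2397.87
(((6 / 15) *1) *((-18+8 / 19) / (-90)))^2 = 111556 / 18275625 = 0.01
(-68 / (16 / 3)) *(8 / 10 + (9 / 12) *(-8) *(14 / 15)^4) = 269161 / 5625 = 47.85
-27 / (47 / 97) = -2619 / 47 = -55.72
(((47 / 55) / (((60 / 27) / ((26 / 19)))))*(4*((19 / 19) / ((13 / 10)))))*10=3384 / 209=16.19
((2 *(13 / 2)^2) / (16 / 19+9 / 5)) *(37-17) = 160550 / 251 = 639.64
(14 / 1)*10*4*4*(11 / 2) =12320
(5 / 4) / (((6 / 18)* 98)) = 15 / 392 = 0.04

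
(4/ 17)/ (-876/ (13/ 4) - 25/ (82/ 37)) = -4264/ 5089001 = -0.00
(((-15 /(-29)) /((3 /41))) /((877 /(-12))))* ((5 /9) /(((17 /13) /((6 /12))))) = -26650 /1297083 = -0.02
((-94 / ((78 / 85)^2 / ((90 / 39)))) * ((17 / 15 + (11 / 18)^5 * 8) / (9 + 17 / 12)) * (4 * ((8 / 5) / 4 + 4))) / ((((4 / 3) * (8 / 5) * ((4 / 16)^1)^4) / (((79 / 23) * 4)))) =-6477676389445888 / 4973008365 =-1302566.96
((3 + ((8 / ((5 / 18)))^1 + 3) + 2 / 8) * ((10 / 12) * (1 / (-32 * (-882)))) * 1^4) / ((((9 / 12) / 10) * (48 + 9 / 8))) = 3505 / 12478536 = 0.00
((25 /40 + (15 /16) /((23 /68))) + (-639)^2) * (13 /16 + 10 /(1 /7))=85124203637 /2944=28914471.34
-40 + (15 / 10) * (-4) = -46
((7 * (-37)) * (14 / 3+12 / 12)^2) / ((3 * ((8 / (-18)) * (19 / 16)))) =299404 / 57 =5252.70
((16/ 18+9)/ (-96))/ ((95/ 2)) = -89/ 41040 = -0.00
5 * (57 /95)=3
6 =6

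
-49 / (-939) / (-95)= -49 / 89205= -0.00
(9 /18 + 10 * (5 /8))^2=729 /16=45.56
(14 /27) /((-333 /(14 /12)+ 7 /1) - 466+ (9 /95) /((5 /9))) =-23275 /33407883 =-0.00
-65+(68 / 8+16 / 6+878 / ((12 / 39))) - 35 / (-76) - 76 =621101 / 228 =2724.13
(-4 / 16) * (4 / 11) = -1 / 11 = -0.09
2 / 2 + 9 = 10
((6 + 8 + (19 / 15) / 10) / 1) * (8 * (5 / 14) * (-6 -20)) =-1049.41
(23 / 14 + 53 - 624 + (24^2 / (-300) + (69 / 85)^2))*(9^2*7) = -4675160349 / 14450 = -323540.51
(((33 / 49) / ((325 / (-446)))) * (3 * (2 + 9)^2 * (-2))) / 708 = 890439 / 939575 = 0.95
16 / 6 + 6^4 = 3896 / 3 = 1298.67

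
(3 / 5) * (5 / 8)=3 / 8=0.38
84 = 84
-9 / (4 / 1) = -9 / 4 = -2.25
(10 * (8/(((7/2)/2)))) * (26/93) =8320/651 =12.78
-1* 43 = -43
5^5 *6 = 18750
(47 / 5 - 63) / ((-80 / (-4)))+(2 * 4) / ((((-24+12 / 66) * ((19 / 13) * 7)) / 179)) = -3727041 / 435575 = -8.56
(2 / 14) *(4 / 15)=4 / 105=0.04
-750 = -750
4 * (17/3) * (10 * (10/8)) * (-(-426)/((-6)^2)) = 30175/9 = 3352.78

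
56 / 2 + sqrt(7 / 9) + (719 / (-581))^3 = sqrt(7) / 3 + 5119747389 / 196122941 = 26.99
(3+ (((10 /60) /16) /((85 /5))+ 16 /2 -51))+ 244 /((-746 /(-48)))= -14792075 /608736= -24.30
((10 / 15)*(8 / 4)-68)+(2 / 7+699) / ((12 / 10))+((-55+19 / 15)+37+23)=109691 / 210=522.34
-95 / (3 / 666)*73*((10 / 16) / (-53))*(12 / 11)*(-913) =-958382325 / 53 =-18082685.38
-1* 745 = -745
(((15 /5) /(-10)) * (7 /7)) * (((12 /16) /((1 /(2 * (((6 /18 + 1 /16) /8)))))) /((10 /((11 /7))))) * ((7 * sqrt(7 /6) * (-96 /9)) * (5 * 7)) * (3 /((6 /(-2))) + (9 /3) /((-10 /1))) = -19019 * sqrt(42) /9600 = -12.84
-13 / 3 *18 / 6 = -13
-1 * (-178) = 178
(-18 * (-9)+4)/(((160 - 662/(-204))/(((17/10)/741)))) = 47974/20563985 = 0.00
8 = 8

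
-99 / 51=-33 / 17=-1.94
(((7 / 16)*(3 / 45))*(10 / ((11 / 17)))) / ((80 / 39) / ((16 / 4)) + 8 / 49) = 0.67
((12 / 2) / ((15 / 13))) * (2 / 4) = 13 / 5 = 2.60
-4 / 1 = -4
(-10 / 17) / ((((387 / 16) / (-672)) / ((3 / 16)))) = 2240 / 731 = 3.06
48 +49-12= 85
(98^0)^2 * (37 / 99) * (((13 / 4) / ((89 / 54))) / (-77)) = -1443 / 150766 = -0.01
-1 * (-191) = 191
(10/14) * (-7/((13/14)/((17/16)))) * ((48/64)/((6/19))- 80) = 369495/832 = 444.10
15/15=1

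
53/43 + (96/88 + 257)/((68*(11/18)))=77455/10406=7.44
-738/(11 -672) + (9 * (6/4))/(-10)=-3087/13220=-0.23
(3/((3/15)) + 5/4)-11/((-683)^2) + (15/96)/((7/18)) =16.65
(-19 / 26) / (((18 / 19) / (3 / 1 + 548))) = -198911 / 468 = -425.02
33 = 33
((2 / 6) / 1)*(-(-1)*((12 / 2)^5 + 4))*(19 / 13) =3790.26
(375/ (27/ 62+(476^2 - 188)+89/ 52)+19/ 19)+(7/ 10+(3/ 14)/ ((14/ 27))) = 756385049107/ 357642098660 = 2.11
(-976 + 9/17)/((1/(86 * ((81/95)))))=-115517178/1615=-71527.66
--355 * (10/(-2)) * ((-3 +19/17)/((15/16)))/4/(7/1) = 45440/357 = 127.28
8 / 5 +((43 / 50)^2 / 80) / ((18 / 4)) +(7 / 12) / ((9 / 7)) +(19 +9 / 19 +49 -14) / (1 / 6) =16872460393 / 51300000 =328.90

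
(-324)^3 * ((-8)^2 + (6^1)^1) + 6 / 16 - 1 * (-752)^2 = -19051369469 / 8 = -2381421183.62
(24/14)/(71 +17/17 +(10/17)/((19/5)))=1938/81571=0.02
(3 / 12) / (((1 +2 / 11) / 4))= 0.85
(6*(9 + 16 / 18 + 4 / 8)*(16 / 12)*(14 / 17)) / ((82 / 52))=16016 / 369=43.40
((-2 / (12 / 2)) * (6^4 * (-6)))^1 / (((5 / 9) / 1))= 23328 / 5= 4665.60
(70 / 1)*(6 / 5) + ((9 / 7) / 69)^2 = 2177373 / 25921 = 84.00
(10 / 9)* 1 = 10 / 9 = 1.11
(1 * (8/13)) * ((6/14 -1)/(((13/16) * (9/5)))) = -2560/10647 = -0.24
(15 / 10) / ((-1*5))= -3 / 10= -0.30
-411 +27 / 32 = -13125 / 32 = -410.16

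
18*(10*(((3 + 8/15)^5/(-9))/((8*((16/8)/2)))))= -418195493/303750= -1376.78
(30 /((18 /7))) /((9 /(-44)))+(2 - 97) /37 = -59545 /999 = -59.60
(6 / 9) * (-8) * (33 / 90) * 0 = 0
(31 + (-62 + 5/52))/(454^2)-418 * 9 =-40321237991/10718032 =-3762.00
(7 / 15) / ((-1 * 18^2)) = -7 / 4860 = -0.00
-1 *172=-172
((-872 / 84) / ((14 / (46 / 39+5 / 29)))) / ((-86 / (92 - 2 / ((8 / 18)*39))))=398153129 / 371750652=1.07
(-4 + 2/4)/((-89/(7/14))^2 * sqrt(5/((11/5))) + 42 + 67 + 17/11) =2926/17254023859 - 3049585 * sqrt(11)/138032190872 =-0.00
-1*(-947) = 947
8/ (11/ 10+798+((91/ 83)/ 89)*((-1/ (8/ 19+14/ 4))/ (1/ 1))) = 0.01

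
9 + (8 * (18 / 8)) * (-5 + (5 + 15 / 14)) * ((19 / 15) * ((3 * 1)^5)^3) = 2453663160 / 7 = 350523308.57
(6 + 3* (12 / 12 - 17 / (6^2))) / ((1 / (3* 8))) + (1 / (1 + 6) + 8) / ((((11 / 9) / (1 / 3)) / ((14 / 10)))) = 10181 / 55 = 185.11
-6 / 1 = -6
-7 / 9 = -0.78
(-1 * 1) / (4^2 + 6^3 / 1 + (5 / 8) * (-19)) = -8 / 1761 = -0.00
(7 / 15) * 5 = 7 / 3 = 2.33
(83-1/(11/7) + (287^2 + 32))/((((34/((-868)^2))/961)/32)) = 56208275651344.43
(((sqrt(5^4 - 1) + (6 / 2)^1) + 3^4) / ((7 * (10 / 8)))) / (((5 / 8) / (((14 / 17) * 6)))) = 1536 * sqrt(39) / 425 + 32256 / 425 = 98.47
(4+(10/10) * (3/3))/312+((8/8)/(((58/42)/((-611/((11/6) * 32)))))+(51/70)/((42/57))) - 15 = -1050328549/48768720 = -21.54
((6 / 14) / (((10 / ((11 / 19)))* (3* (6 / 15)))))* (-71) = -781 / 532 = -1.47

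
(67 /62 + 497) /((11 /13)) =401453 /682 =588.64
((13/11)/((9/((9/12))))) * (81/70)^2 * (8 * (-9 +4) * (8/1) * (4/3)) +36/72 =-300569/5390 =-55.76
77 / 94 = 0.82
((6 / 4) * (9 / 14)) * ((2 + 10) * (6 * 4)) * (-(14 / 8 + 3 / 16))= -7533 / 14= -538.07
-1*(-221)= 221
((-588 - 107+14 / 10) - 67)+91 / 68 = -258149 / 340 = -759.26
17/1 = 17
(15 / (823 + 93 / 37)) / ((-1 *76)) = -555 / 2321344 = -0.00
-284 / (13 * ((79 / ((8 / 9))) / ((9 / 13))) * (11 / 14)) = -31808 / 146861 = -0.22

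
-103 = -103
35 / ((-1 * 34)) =-35 / 34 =-1.03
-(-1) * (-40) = -40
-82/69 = -1.19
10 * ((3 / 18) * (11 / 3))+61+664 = 731.11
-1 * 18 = -18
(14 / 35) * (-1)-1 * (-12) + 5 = 83 / 5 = 16.60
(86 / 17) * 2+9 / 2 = 497 / 34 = 14.62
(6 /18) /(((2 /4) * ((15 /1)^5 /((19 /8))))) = 19 /9112500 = 0.00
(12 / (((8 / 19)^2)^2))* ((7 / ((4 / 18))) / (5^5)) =3.85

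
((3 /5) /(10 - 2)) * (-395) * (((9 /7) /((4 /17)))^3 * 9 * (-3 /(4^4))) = 22918511223 /44957696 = 509.78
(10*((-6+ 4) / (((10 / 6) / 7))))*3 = -252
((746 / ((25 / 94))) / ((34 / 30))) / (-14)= -105186 / 595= -176.78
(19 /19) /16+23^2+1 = 8481 /16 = 530.06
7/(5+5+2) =7/12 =0.58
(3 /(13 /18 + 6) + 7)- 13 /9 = 6536 /1089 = 6.00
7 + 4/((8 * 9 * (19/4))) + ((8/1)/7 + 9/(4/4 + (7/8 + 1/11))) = 2636677/207081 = 12.73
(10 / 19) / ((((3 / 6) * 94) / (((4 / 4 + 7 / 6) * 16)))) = 1040 / 2679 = 0.39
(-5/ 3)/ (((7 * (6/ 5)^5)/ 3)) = -15625/ 54432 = -0.29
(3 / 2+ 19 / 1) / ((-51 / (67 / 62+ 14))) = -6.06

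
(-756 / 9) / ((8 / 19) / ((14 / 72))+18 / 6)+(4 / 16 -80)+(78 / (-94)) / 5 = -20703269 / 215260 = -96.18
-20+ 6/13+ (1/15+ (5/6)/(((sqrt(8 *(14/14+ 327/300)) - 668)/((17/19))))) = -402407214388/20664974655 - 425 *sqrt(418)/1271690748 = -19.47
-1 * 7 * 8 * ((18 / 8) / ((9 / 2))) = -28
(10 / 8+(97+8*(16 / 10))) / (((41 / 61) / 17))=2808.75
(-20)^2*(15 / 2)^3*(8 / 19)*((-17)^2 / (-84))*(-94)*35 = 15280875000 / 19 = 804256578.95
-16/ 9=-1.78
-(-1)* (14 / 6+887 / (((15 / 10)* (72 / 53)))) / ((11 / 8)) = 94526 / 297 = 318.27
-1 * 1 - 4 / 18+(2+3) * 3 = 13.78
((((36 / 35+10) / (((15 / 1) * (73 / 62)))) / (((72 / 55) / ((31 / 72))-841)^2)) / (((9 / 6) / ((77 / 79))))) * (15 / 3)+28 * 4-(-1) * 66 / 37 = 446035498531587281270 / 3920026847173710651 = 113.78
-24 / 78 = -4 / 13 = -0.31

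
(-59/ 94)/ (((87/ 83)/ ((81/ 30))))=-44073/ 27260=-1.62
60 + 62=122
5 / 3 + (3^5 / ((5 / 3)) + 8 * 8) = 3172 / 15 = 211.47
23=23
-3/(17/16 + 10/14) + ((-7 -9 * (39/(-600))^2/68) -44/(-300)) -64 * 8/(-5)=152409831163/1623840000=93.86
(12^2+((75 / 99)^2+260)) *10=4405810 / 1089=4045.74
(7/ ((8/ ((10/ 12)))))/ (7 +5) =35/ 576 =0.06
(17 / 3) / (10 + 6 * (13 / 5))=85 / 384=0.22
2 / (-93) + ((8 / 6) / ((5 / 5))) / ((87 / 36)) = 1430 / 2697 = 0.53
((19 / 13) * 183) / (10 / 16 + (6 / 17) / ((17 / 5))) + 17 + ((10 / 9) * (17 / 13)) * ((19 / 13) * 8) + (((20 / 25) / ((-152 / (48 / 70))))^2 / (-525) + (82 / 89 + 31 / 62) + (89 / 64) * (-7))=392.66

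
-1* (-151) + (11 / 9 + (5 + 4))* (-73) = -5357 / 9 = -595.22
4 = 4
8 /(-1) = -8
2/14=1/7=0.14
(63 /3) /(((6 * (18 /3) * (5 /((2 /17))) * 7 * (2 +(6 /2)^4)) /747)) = 3 /170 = 0.02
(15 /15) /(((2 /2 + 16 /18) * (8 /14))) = 63 /68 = 0.93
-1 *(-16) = 16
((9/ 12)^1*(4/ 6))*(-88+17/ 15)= -1303/ 30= -43.43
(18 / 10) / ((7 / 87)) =783 / 35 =22.37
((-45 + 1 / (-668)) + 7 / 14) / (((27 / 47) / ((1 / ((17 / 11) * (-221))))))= 569217 / 2509676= 0.23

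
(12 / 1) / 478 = 6 / 239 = 0.03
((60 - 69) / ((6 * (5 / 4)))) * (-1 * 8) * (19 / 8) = 114 / 5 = 22.80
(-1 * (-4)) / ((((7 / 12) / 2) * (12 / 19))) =152 / 7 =21.71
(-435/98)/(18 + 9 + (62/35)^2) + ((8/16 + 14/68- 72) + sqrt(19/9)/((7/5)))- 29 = -126078665/1255246 + 5 *sqrt(19)/21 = -99.40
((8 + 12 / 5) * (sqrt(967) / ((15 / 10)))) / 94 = 52 * sqrt(967) / 705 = 2.29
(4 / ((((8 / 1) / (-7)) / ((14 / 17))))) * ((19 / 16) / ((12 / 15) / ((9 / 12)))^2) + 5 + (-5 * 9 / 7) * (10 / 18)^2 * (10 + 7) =-31.74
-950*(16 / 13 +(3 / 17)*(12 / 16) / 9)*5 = -2614875 / 442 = -5916.01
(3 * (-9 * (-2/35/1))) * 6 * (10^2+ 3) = 33372/35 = 953.49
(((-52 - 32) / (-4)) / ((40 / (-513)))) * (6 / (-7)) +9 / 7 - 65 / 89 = 2883311 / 12460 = 231.41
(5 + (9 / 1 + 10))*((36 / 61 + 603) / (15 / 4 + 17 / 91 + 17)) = 321650784 / 464881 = 691.90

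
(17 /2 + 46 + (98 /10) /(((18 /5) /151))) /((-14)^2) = 2095 /882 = 2.38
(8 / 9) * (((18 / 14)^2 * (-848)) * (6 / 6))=-61056 / 49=-1246.04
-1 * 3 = -3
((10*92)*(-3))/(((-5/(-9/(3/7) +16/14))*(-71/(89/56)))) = 853599/3479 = 245.36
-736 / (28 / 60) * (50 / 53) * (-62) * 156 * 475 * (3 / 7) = 7607995200000 / 2597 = 2929532229.50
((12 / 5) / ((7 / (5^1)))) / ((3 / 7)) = 4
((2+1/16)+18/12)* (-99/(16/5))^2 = 13966425/4096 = 3409.77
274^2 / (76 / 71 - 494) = -2665198 / 17499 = -152.31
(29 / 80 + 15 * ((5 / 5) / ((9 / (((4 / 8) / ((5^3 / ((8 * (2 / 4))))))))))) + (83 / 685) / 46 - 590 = -2229426523 / 3781200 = -589.61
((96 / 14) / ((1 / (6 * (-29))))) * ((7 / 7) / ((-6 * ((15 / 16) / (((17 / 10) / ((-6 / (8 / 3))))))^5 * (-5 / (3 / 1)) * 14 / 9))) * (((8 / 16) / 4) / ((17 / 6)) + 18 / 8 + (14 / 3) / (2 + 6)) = 95413905299341312 / 1271514111328125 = 75.04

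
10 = 10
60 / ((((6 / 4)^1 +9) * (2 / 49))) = 140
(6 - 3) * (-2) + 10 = 4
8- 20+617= 605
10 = 10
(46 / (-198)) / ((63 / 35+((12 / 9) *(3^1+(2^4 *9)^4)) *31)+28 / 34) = -1955 / 149556234568257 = -0.00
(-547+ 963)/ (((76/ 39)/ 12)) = 48672/ 19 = 2561.68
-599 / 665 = -0.90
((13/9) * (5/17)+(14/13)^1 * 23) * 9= 50111/221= 226.75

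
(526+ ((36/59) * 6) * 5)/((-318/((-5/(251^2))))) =80285/591012381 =0.00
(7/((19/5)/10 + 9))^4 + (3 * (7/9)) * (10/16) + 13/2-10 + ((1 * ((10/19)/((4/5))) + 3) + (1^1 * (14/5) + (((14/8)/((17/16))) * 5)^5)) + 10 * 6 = 2475230888389549988693/65234699278109160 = 37943.47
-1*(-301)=301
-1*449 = -449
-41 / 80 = -0.51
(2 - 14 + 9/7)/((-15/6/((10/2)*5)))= 750/7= 107.14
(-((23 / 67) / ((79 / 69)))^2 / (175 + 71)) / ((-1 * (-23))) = -36501 / 2297299618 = -0.00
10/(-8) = -5/4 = -1.25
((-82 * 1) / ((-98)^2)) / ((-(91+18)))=41 / 523418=0.00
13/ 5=2.60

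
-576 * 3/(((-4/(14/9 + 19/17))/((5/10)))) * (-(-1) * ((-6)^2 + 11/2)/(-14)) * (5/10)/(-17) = 101841/2023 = 50.34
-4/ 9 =-0.44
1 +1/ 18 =19/ 18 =1.06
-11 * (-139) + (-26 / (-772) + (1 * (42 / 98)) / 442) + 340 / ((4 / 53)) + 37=1812634886 / 298571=6071.03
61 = 61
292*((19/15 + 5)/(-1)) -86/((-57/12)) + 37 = -505807/285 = -1774.76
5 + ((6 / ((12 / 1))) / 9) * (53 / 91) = 8243 / 1638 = 5.03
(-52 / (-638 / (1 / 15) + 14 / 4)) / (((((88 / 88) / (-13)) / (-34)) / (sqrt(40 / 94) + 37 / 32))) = 4.35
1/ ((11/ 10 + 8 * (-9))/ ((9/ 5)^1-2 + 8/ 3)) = -74/ 2127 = -0.03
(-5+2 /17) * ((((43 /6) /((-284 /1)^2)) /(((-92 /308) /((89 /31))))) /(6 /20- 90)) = -122291785 /2630806032816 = -0.00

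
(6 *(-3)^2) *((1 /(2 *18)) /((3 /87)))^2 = 841 /24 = 35.04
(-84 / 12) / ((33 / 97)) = -679 / 33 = -20.58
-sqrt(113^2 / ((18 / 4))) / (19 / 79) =-221.49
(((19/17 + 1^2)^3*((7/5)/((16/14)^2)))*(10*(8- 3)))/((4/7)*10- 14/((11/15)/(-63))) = 19253619/45715465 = 0.42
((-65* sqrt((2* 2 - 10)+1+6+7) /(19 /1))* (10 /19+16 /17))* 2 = -123240* sqrt(2) /6137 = -28.40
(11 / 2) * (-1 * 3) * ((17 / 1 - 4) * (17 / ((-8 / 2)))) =7293 / 8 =911.62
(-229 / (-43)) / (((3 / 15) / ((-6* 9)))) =-61830 / 43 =-1437.91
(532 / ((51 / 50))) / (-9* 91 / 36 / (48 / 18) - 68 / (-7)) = 1191680 / 2703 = 440.87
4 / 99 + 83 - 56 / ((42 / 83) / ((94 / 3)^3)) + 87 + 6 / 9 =-3033140668 / 891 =-3404198.28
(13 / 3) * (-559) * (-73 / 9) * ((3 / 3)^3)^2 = 530491 / 27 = 19647.81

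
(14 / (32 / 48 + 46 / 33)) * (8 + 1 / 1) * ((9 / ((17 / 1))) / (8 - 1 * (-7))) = 6237 / 2890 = 2.16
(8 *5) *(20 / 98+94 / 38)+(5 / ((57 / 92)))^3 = 5741434840 / 9074457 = 632.70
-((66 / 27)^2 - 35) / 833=2351 / 67473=0.03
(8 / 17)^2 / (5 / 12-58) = -768 / 199699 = -0.00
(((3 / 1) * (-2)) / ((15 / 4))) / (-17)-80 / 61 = -6312 / 5185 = -1.22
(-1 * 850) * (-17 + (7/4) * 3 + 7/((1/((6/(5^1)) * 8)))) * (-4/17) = 11090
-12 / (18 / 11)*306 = -2244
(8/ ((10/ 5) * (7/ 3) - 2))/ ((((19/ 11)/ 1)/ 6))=10.42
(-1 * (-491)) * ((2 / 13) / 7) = 982 / 91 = 10.79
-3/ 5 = -0.60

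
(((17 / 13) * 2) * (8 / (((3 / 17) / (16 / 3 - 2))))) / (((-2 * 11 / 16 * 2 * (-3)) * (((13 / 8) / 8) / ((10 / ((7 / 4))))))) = 473497600 / 351351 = 1347.65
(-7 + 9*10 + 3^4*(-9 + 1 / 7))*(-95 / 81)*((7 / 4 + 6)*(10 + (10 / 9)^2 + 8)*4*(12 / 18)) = 295783.67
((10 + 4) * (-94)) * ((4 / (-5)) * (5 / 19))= 5264 / 19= 277.05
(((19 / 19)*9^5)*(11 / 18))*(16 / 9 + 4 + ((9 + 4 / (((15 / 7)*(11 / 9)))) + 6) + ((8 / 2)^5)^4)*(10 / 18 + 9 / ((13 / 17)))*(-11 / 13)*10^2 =-6992749806822815763420 / 169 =-41377217791850980848.64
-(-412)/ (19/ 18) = 7416/ 19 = 390.32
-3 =-3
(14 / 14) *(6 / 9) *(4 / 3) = 8 / 9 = 0.89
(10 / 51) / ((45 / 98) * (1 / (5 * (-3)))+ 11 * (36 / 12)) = 0.01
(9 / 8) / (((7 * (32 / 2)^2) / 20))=0.01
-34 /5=-6.80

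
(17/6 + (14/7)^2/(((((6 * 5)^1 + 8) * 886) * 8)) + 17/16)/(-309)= -1573985/124840944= -0.01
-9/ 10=-0.90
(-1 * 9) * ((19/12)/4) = -57/16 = -3.56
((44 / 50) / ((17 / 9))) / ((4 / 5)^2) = 99 / 136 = 0.73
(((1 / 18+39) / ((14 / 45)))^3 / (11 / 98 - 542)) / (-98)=457143325 / 12271168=37.25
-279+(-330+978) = 369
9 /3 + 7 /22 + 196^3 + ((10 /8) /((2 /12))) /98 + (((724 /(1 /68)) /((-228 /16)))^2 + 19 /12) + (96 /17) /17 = 19703198667547441 /1012199958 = 19465717.73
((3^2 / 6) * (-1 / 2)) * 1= -3 / 4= -0.75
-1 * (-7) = 7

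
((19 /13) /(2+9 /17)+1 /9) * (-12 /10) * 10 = -13864 /1677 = -8.27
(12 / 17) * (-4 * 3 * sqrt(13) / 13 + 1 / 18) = 2 / 51 - 144 * sqrt(13) / 221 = -2.31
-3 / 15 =-1 / 5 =-0.20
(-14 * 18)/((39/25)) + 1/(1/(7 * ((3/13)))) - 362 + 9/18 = -13557/26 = -521.42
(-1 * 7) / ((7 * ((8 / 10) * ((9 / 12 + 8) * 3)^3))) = -16 / 231525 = -0.00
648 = 648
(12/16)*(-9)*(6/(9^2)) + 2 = 3/2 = 1.50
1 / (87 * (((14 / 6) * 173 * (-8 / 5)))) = -5 / 280952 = -0.00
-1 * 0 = 0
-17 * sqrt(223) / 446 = -0.57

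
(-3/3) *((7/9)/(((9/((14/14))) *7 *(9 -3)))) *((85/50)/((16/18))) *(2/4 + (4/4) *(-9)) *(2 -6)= -289/2160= -0.13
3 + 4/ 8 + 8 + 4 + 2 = 35/ 2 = 17.50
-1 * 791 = -791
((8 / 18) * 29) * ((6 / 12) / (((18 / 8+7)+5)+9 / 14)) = 1624 / 3753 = 0.43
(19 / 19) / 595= 1 / 595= 0.00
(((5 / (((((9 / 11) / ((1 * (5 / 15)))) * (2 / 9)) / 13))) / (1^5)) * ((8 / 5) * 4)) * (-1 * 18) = -13728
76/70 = 38/35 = 1.09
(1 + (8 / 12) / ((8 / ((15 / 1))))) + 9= 45 / 4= 11.25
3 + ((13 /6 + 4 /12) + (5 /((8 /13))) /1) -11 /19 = 1983 /152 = 13.05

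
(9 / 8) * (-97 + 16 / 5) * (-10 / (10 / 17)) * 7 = 502299 / 40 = 12557.48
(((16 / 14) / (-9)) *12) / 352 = -1 / 231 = -0.00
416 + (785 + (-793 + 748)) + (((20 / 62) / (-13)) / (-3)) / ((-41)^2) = 2349372334 / 2032329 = 1156.00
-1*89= -89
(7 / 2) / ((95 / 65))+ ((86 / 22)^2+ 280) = 1368713 / 4598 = 297.68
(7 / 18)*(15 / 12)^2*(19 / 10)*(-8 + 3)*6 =-3325 / 96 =-34.64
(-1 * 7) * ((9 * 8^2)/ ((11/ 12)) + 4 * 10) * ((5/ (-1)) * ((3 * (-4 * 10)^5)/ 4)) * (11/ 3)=-6587392000000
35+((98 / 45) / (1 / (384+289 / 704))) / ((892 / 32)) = 5742905 / 88308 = 65.03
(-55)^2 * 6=18150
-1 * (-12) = 12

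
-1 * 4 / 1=-4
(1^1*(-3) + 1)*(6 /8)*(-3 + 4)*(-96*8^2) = 9216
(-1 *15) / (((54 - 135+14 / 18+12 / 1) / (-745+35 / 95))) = -163.72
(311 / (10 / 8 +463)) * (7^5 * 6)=67553.82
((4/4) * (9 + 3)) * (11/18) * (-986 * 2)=-43384/3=-14461.33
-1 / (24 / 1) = -1 / 24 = -0.04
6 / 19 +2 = 44 / 19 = 2.32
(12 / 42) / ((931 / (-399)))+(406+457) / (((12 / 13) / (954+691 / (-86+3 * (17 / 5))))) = 196864690853 / 222852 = 883387.59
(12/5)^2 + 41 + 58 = 2619/25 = 104.76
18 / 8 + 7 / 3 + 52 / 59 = 3869 / 708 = 5.46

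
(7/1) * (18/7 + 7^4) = 16825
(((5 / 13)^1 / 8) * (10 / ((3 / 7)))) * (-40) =-1750 / 39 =-44.87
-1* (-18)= 18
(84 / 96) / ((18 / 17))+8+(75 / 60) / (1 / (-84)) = -96.17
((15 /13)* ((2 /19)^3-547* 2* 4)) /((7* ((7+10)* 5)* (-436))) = 22511232 /1156585157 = 0.02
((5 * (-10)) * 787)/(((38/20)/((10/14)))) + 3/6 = -3934867/266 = -14792.73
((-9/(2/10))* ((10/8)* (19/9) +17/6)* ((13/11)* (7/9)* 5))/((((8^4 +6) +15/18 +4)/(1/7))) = -64025/1626306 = -0.04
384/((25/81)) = 31104/25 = 1244.16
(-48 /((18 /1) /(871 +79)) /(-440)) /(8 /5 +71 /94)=2.44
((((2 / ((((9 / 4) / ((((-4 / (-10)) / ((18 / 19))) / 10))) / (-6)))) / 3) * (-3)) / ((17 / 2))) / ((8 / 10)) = 76 / 2295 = 0.03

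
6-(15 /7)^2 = 69 /49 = 1.41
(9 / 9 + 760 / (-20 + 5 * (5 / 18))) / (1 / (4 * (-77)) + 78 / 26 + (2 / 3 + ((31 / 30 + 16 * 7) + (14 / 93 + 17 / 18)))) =-0.34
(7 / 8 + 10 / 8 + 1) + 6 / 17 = 473 / 136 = 3.48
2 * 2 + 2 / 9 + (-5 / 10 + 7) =10.72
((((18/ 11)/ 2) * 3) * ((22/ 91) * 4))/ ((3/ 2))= 1.58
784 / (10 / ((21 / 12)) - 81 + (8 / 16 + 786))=10976 / 9957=1.10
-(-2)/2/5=1/5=0.20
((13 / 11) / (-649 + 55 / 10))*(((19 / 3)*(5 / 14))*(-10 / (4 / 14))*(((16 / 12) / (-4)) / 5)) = -95 / 9801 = -0.01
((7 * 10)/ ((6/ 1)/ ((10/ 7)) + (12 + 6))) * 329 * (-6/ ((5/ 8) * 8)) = -46060/ 37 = -1244.86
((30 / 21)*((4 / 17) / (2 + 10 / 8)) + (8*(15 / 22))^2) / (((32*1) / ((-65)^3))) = -7378645625 / 28798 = -256220.77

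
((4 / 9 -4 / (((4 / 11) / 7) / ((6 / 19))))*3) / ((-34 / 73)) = 148993 / 969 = 153.76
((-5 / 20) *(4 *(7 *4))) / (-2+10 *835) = -0.00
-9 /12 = -3 /4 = -0.75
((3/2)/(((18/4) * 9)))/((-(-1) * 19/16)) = 16/513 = 0.03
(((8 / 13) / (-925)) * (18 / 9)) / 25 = -0.00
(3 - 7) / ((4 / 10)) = -10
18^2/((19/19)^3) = 324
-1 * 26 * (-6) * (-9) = -1404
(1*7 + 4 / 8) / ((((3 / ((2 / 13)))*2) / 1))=5 / 26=0.19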